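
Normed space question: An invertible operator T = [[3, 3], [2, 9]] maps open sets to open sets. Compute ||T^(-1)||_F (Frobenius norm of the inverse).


det(T) = 3*9 - 3*2 = 21
T^(-1) = (1/21) * [[9, -3], [-2, 3]] = [[0.4286, -0.1429], [-0.0952, 0.1429]]
||T^(-1)||_F^2 = 0.4286^2 + (-0.1429)^2 + (-0.0952)^2 + 0.1429^2 = 0.2336
||T^(-1)||_F = sqrt(0.2336) = 0.4833

0.4833


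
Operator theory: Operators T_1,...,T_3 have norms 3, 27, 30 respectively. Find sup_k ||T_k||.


By the Uniform Boundedness Principle, the supremum of norms is finite.
sup_k ||T_k|| = max(3, 27, 30) = 30

30


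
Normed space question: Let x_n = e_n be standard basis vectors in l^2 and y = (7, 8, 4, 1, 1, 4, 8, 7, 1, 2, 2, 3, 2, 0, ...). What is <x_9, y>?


x_9 = e_9 is the standard basis vector with 1 in position 9.
<x_9, y> = y_9 = 1
As n -> infinity, <x_n, y> -> 0, confirming weak convergence of (x_n) to 0.

1


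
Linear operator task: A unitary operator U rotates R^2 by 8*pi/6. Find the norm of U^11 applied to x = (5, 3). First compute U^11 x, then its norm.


U is a rotation by theta = 8*pi/6
U^11 = rotation by 11*theta = 88*pi/6 = 4*pi/6 (mod 2*pi)
cos(4*pi/6) = -0.5000, sin(4*pi/6) = 0.8660
U^11 x = (-0.5000 * 5 - 0.8660 * 3, 0.8660 * 5 + -0.5000 * 3)
= (-5.0981, 2.8301)
||U^11 x|| = sqrt((-5.0981)^2 + 2.8301^2) = sqrt(34.0000) = 5.8310

5.8310


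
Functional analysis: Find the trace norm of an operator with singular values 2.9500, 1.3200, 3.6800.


The nuclear norm is the sum of all singular values.
||T||_1 = 2.9500 + 1.3200 + 3.6800
= 7.9500

7.9500


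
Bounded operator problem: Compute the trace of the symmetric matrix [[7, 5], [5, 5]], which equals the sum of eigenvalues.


For a self-adjoint (symmetric) matrix, the eigenvalues are real.
The sum of eigenvalues equals the trace of the matrix.
trace = 7 + 5 = 12

12


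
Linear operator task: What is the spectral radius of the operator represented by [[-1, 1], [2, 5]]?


For a 2x2 matrix, eigenvalues satisfy lambda^2 - (trace)*lambda + det = 0
trace = -1 + 5 = 4
det = -1*5 - 1*2 = -7
discriminant = 4^2 - 4*(-7) = 44
spectral radius = max |eigenvalue| = 5.3166

5.3166


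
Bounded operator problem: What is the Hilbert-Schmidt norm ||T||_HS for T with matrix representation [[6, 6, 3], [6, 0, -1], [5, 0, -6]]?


The Hilbert-Schmidt norm is sqrt(sum of squares of all entries).
Sum of squares = 6^2 + 6^2 + 3^2 + 6^2 + 0^2 + (-1)^2 + 5^2 + 0^2 + (-6)^2
= 36 + 36 + 9 + 36 + 0 + 1 + 25 + 0 + 36 = 179
||T||_HS = sqrt(179) = 13.3791

13.3791


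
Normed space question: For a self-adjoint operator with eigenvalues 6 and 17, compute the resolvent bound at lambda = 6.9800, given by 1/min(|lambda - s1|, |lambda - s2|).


dist(6.9800, {6, 17}) = min(|6.9800 - 6|, |6.9800 - 17|)
= min(0.9800, 10.0200) = 0.9800
Resolvent bound = 1/0.9800 = 1.0204

1.0204


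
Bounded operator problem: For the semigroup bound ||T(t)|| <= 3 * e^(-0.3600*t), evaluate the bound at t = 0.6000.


||T(0.6000)|| <= 3 * exp(-0.3600 * 0.6000)
= 3 * exp(-0.2160)
= 3 * 0.8057
= 2.4172

2.4172


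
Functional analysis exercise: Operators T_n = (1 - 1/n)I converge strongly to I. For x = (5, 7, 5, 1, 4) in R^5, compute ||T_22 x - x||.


T_22 x - x = (1 - 1/22)x - x = -x/22
||x|| = sqrt(116) = 10.7703
||T_22 x - x|| = ||x||/22 = 10.7703/22 = 0.4896

0.4896


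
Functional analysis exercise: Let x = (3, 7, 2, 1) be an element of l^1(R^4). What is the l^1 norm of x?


The l^1 norm equals the sum of absolute values of all components.
||x||_1 = 3 + 7 + 2 + 1
= 13

13.0000


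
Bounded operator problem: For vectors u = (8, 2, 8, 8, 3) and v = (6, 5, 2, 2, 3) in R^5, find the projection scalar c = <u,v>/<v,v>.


Computing <u,v> = 8*6 + 2*5 + 8*2 + 8*2 + 3*3 = 99
Computing <v,v> = 6^2 + 5^2 + 2^2 + 2^2 + 3^2 = 78
Projection coefficient = 99/78 = 1.2692

1.2692


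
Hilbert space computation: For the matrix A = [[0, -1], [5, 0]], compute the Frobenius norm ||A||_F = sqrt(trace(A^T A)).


||A||_F^2 = sum a_ij^2
= 0^2 + (-1)^2 + 5^2 + 0^2
= 0 + 1 + 25 + 0 = 26
||A||_F = sqrt(26) = 5.0990

5.0990


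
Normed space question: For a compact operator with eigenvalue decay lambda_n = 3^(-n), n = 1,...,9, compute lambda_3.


The eigenvalue formula gives lambda_3 = 1/3^3
= 1/27
= 0.0370

0.0370


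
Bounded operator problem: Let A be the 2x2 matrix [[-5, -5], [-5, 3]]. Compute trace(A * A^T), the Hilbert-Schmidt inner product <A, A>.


trace(A * A^T) = sum of squares of all entries
= (-5)^2 + (-5)^2 + (-5)^2 + 3^2
= 25 + 25 + 25 + 9
= 84

84


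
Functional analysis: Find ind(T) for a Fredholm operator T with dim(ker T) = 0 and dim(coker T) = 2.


The Fredholm index is defined as ind(T) = dim(ker T) - dim(coker T)
= 0 - 2
= -2

-2


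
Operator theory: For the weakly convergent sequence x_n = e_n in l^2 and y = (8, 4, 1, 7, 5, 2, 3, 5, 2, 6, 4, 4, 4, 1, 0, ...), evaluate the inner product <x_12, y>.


x_12 = e_12 is the standard basis vector with 1 in position 12.
<x_12, y> = y_12 = 4
As n -> infinity, <x_n, y> -> 0, confirming weak convergence of (x_n) to 0.

4


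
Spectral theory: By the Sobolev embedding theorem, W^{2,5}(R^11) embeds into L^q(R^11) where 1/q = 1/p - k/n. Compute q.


Using the Sobolev embedding formula: 1/q = 1/p - k/n
1/q = 1/5 - 2/11 = 1/55
q = 1/(1/55) = 55

55.0000


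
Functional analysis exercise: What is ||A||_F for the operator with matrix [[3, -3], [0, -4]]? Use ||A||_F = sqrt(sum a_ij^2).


||A||_F^2 = sum a_ij^2
= 3^2 + (-3)^2 + 0^2 + (-4)^2
= 9 + 9 + 0 + 16 = 34
||A||_F = sqrt(34) = 5.8310

5.8310


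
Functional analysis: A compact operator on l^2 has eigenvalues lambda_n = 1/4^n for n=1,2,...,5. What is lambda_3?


The eigenvalue formula gives lambda_3 = 1/4^3
= 1/64
= 0.0156

0.0156


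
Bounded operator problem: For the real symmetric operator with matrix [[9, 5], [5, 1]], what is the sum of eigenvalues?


For a self-adjoint (symmetric) matrix, the eigenvalues are real.
The sum of eigenvalues equals the trace of the matrix.
trace = 9 + 1 = 10

10


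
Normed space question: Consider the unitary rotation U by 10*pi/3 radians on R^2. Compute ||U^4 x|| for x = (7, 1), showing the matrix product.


U is a rotation by theta = 10*pi/3
U^4 = rotation by 4*theta = 40*pi/3 = 4*pi/3 (mod 2*pi)
cos(4*pi/3) = -0.5000, sin(4*pi/3) = -0.8660
U^4 x = (-0.5000 * 7 - -0.8660 * 1, -0.8660 * 7 + -0.5000 * 1)
= (-2.6340, -6.5622)
||U^4 x|| = sqrt((-2.6340)^2 + (-6.5622)^2) = sqrt(50.0000) = 7.0711

7.0711


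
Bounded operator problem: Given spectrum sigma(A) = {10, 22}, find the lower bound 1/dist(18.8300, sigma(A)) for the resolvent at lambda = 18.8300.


dist(18.8300, {10, 22}) = min(|18.8300 - 10|, |18.8300 - 22|)
= min(8.8300, 3.1700) = 3.1700
Resolvent bound = 1/3.1700 = 0.3155

0.3155


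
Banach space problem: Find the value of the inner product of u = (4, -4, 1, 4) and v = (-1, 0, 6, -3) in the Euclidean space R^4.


Computing the standard inner product <u, v> = sum u_i * v_i
= 4*-1 + -4*0 + 1*6 + 4*-3
= -4 + 0 + 6 + -12
= -10

-10


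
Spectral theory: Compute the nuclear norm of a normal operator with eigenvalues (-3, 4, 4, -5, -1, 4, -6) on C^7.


For a normal operator, singular values equal |eigenvalues|.
Trace norm = sum |lambda_i| = 3 + 4 + 4 + 5 + 1 + 4 + 6
= 27

27


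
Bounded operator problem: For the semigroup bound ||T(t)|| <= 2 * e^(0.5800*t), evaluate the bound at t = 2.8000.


||T(2.8000)|| <= 2 * exp(0.5800 * 2.8000)
= 2 * exp(1.6240)
= 2 * 5.0733
= 10.1467

10.1467


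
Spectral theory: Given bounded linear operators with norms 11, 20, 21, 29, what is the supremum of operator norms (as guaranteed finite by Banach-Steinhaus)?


By the Uniform Boundedness Principle, the supremum of norms is finite.
sup_k ||T_k|| = max(11, 20, 21, 29) = 29

29


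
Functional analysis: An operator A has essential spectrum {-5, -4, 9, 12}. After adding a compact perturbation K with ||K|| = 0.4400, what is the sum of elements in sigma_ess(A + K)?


By Weyl's theorem, the essential spectrum is invariant under compact perturbations.
sigma_ess(A + K) = sigma_ess(A) = {-5, -4, 9, 12}
Sum = -5 + -4 + 9 + 12 = 12

12


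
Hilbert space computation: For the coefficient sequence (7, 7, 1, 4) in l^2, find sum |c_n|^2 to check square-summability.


sum |c_n|^2 = 7^2 + 7^2 + 1^2 + 4^2
= 49 + 49 + 1 + 16
= 115

115


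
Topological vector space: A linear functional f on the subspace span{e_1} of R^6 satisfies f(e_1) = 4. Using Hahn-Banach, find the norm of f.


The norm of f is given by ||f|| = sup_{||x||=1} |f(x)|.
On span{e_1}, ||e_1|| = 1, so ||f|| = |f(e_1)| / ||e_1||
= |4| / 1 = 4.0000

4.0000


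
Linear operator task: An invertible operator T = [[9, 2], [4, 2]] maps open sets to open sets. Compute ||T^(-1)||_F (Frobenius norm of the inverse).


det(T) = 9*2 - 2*4 = 10
T^(-1) = (1/10) * [[2, -2], [-4, 9]] = [[0.2000, -0.2000], [-0.4000, 0.9000]]
||T^(-1)||_F^2 = 0.2000^2 + (-0.2000)^2 + (-0.4000)^2 + 0.9000^2 = 1.0500
||T^(-1)||_F = sqrt(1.0500) = 1.0247

1.0247


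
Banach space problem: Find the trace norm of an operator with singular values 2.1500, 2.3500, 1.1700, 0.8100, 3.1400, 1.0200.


The nuclear norm is the sum of all singular values.
||T||_1 = 2.1500 + 2.3500 + 1.1700 + 0.8100 + 3.1400 + 1.0200
= 10.6400

10.6400


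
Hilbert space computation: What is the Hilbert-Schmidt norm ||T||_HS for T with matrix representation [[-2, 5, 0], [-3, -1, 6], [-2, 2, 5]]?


The Hilbert-Schmidt norm is sqrt(sum of squares of all entries).
Sum of squares = (-2)^2 + 5^2 + 0^2 + (-3)^2 + (-1)^2 + 6^2 + (-2)^2 + 2^2 + 5^2
= 4 + 25 + 0 + 9 + 1 + 36 + 4 + 4 + 25 = 108
||T||_HS = sqrt(108) = 10.3923

10.3923


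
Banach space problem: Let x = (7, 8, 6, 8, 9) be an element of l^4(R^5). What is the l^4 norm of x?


The l^4 norm = (sum |x_i|^4)^(1/4)
Sum of 4th powers = 2401 + 4096 + 1296 + 4096 + 6561 = 18450
||x||_4 = (18450)^(1/4) = 11.6546

11.6546


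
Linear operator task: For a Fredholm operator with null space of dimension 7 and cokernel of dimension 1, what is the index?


The Fredholm index is defined as ind(T) = dim(ker T) - dim(coker T)
= 7 - 1
= 6

6


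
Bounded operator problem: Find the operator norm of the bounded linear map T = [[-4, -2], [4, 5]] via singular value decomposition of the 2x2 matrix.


A^T A = [[32, 28], [28, 29]]
trace(A^T A) = 61, det(A^T A) = 144
discriminant = 61^2 - 4*144 = 3145
Largest eigenvalue of A^T A = (trace + sqrt(disc))/2 = 58.5401
||T|| = sqrt(58.5401) = 7.6512

7.6512


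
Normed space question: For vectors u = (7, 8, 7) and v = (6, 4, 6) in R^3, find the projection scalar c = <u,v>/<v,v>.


Computing <u,v> = 7*6 + 8*4 + 7*6 = 116
Computing <v,v> = 6^2 + 4^2 + 6^2 = 88
Projection coefficient = 116/88 = 1.3182

1.3182


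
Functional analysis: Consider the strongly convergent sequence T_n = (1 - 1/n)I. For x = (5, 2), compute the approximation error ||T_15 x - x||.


T_15 x - x = (1 - 1/15)x - x = -x/15
||x|| = sqrt(29) = 5.3852
||T_15 x - x|| = ||x||/15 = 5.3852/15 = 0.3590

0.3590


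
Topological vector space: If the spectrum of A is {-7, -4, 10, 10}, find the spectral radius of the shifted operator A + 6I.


Spectrum of A + 6I = {-1, 2, 16, 16}
Spectral radius = max |lambda| over the shifted spectrum
= max(1, 2, 16, 16) = 16

16


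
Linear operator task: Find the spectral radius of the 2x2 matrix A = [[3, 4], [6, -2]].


For a 2x2 matrix, eigenvalues satisfy lambda^2 - (trace)*lambda + det = 0
trace = 3 + -2 = 1
det = 3*-2 - 4*6 = -30
discriminant = 1^2 - 4*(-30) = 121
spectral radius = max |eigenvalue| = 6.0000

6.0000


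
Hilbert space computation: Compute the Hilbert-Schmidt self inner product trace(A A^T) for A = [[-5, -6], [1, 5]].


trace(A * A^T) = sum of squares of all entries
= (-5)^2 + (-6)^2 + 1^2 + 5^2
= 25 + 36 + 1 + 25
= 87

87


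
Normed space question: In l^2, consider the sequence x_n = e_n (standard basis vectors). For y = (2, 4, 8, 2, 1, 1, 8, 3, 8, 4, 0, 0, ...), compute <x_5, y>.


x_5 = e_5 is the standard basis vector with 1 in position 5.
<x_5, y> = y_5 = 1
As n -> infinity, <x_n, y> -> 0, confirming weak convergence of (x_n) to 0.

1


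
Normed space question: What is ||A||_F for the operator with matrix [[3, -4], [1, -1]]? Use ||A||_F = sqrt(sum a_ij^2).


||A||_F^2 = sum a_ij^2
= 3^2 + (-4)^2 + 1^2 + (-1)^2
= 9 + 16 + 1 + 1 = 27
||A||_F = sqrt(27) = 5.1962

5.1962


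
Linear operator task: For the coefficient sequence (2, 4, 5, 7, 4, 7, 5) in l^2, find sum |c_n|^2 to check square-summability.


sum |c_n|^2 = 2^2 + 4^2 + 5^2 + 7^2 + 4^2 + 7^2 + 5^2
= 4 + 16 + 25 + 49 + 16 + 49 + 25
= 184

184


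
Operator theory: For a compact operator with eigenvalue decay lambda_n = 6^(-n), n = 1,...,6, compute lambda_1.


The eigenvalue formula gives lambda_1 = 1/6^1
= 1/6
= 0.1667

0.1667


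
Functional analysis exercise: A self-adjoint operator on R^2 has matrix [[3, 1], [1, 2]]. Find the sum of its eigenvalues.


For a self-adjoint (symmetric) matrix, the eigenvalues are real.
The sum of eigenvalues equals the trace of the matrix.
trace = 3 + 2 = 5

5


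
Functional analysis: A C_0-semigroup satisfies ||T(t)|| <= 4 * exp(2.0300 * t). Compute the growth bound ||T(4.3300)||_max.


||T(4.3300)|| <= 4 * exp(2.0300 * 4.3300)
= 4 * exp(8.7899)
= 4 * 6567.5754
= 26270.3015

26270.3015


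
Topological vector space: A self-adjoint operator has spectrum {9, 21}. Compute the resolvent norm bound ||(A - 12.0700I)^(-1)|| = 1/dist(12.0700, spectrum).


dist(12.0700, {9, 21}) = min(|12.0700 - 9|, |12.0700 - 21|)
= min(3.0700, 8.9300) = 3.0700
Resolvent bound = 1/3.0700 = 0.3257

0.3257


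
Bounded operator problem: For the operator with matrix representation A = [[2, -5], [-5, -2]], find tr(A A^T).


trace(A * A^T) = sum of squares of all entries
= 2^2 + (-5)^2 + (-5)^2 + (-2)^2
= 4 + 25 + 25 + 4
= 58

58


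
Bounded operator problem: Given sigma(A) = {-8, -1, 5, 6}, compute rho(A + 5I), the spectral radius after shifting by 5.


Spectrum of A + 5I = {-3, 4, 10, 11}
Spectral radius = max |lambda| over the shifted spectrum
= max(3, 4, 10, 11) = 11

11


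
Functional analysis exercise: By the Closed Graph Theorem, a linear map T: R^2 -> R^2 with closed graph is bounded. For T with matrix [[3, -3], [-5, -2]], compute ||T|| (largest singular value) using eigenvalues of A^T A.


A^T A = [[34, 1], [1, 13]]
trace(A^T A) = 47, det(A^T A) = 441
discriminant = 47^2 - 4*441 = 445
Largest eigenvalue of A^T A = (trace + sqrt(disc))/2 = 34.0475
||T|| = sqrt(34.0475) = 5.8350

5.8350


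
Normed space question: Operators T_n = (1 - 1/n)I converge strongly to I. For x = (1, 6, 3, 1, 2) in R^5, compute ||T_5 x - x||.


T_5 x - x = (1 - 1/5)x - x = -x/5
||x|| = sqrt(51) = 7.1414
||T_5 x - x|| = ||x||/5 = 7.1414/5 = 1.4283

1.4283


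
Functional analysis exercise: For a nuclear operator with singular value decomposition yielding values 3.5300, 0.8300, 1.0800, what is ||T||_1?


The nuclear norm is the sum of all singular values.
||T||_1 = 3.5300 + 0.8300 + 1.0800
= 5.4400

5.4400


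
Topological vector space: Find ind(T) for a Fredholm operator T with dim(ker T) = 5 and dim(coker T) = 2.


The Fredholm index is defined as ind(T) = dim(ker T) - dim(coker T)
= 5 - 2
= 3

3


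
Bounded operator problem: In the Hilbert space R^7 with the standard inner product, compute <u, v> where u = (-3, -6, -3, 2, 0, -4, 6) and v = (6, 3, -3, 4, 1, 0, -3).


Computing the standard inner product <u, v> = sum u_i * v_i
= -3*6 + -6*3 + -3*-3 + 2*4 + 0*1 + -4*0 + 6*-3
= -18 + -18 + 9 + 8 + 0 + 0 + -18
= -37

-37


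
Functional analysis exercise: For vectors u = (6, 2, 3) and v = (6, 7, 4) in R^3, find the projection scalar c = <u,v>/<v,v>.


Computing <u,v> = 6*6 + 2*7 + 3*4 = 62
Computing <v,v> = 6^2 + 7^2 + 4^2 = 101
Projection coefficient = 62/101 = 0.6139

0.6139


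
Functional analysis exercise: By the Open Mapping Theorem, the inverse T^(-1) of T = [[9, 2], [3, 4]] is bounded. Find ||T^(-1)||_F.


det(T) = 9*4 - 2*3 = 30
T^(-1) = (1/30) * [[4, -2], [-3, 9]] = [[0.1333, -0.0667], [-0.1000, 0.3000]]
||T^(-1)||_F^2 = 0.1333^2 + (-0.0667)^2 + (-0.1000)^2 + 0.3000^2 = 0.1222
||T^(-1)||_F = sqrt(0.1222) = 0.3496

0.3496


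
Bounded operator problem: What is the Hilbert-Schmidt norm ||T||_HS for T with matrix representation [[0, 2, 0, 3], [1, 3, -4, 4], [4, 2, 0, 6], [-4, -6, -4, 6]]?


The Hilbert-Schmidt norm is sqrt(sum of squares of all entries).
Sum of squares = 0^2 + 2^2 + 0^2 + 3^2 + 1^2 + 3^2 + (-4)^2 + 4^2 + 4^2 + 2^2 + 0^2 + 6^2 + (-4)^2 + (-6)^2 + (-4)^2 + 6^2
= 0 + 4 + 0 + 9 + 1 + 9 + 16 + 16 + 16 + 4 + 0 + 36 + 16 + 36 + 16 + 36 = 215
||T||_HS = sqrt(215) = 14.6629

14.6629


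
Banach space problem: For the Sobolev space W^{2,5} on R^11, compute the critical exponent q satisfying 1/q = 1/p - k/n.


Using the Sobolev embedding formula: 1/q = 1/p - k/n
1/q = 1/5 - 2/11 = 1/55
q = 1/(1/55) = 55

55.0000


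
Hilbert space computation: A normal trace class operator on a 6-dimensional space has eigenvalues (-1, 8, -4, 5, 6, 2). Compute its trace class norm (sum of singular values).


For a normal operator, singular values equal |eigenvalues|.
Trace norm = sum |lambda_i| = 1 + 8 + 4 + 5 + 6 + 2
= 26

26


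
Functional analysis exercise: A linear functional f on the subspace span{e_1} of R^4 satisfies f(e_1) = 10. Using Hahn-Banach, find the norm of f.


The norm of f is given by ||f|| = sup_{||x||=1} |f(x)|.
On span{e_1}, ||e_1|| = 1, so ||f|| = |f(e_1)| / ||e_1||
= |10| / 1 = 10.0000

10.0000


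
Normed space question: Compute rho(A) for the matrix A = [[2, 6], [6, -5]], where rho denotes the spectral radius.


For a 2x2 matrix, eigenvalues satisfy lambda^2 - (trace)*lambda + det = 0
trace = 2 + -5 = -3
det = 2*-5 - 6*6 = -46
discriminant = (-3)^2 - 4*(-46) = 193
spectral radius = max |eigenvalue| = 8.4462

8.4462


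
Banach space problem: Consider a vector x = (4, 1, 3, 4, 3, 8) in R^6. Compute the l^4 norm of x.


The l^4 norm = (sum |x_i|^4)^(1/4)
Sum of 4th powers = 256 + 1 + 81 + 256 + 81 + 4096 = 4771
||x||_4 = (4771)^(1/4) = 8.3110

8.3110


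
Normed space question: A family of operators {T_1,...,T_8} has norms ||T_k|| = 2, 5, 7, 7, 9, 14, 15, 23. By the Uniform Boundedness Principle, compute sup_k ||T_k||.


By the Uniform Boundedness Principle, the supremum of norms is finite.
sup_k ||T_k|| = max(2, 5, 7, 7, 9, 14, 15, 23) = 23

23


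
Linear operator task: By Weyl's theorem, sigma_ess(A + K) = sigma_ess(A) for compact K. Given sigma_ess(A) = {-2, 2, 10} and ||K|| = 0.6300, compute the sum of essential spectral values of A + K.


By Weyl's theorem, the essential spectrum is invariant under compact perturbations.
sigma_ess(A + K) = sigma_ess(A) = {-2, 2, 10}
Sum = -2 + 2 + 10 = 10

10


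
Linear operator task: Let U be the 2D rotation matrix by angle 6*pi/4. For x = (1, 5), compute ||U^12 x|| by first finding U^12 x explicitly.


U is a rotation by theta = 6*pi/4
U^12 = rotation by 12*theta = 72*pi/4 = 0*pi/4 (mod 2*pi)
cos(0*pi/4) = 1.0000, sin(0*pi/4) = 0.0000
U^12 x = (1.0000 * 1 - 0.0000 * 5, 0.0000 * 1 + 1.0000 * 5)
= (1.0000, 5.0000)
||U^12 x|| = sqrt(1.0000^2 + 5.0000^2) = sqrt(26.0000) = 5.0990

5.0990


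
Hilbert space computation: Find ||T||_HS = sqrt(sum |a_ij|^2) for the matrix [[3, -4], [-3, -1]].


The Hilbert-Schmidt norm is sqrt(sum of squares of all entries).
Sum of squares = 3^2 + (-4)^2 + (-3)^2 + (-1)^2
= 9 + 16 + 9 + 1 = 35
||T||_HS = sqrt(35) = 5.9161

5.9161


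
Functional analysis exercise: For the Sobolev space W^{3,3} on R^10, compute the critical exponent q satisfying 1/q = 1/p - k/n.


Using the Sobolev embedding formula: 1/q = 1/p - k/n
1/q = 1/3 - 3/10 = 1/30
q = 1/(1/30) = 30

30.0000


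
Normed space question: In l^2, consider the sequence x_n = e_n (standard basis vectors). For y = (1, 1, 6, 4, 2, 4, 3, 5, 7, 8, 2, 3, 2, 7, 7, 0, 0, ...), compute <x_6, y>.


x_6 = e_6 is the standard basis vector with 1 in position 6.
<x_6, y> = y_6 = 4
As n -> infinity, <x_n, y> -> 0, confirming weak convergence of (x_n) to 0.

4


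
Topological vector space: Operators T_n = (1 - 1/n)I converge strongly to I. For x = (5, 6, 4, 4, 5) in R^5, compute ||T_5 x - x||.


T_5 x - x = (1 - 1/5)x - x = -x/5
||x|| = sqrt(118) = 10.8628
||T_5 x - x|| = ||x||/5 = 10.8628/5 = 2.1726

2.1726


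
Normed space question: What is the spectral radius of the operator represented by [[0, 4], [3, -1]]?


For a 2x2 matrix, eigenvalues satisfy lambda^2 - (trace)*lambda + det = 0
trace = 0 + -1 = -1
det = 0*-1 - 4*3 = -12
discriminant = (-1)^2 - 4*(-12) = 49
spectral radius = max |eigenvalue| = 4.0000

4.0000


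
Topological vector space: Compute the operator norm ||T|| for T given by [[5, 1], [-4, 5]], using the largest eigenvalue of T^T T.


A^T A = [[41, -15], [-15, 26]]
trace(A^T A) = 67, det(A^T A) = 841
discriminant = 67^2 - 4*841 = 1125
Largest eigenvalue of A^T A = (trace + sqrt(disc))/2 = 50.2705
||T|| = sqrt(50.2705) = 7.0902

7.0902


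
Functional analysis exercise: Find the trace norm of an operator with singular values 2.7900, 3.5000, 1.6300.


The nuclear norm is the sum of all singular values.
||T||_1 = 2.7900 + 3.5000 + 1.6300
= 7.9200

7.9200


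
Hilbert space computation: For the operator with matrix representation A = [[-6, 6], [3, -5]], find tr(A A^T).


trace(A * A^T) = sum of squares of all entries
= (-6)^2 + 6^2 + 3^2 + (-5)^2
= 36 + 36 + 9 + 25
= 106

106


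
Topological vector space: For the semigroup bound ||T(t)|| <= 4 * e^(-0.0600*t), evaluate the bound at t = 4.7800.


||T(4.7800)|| <= 4 * exp(-0.0600 * 4.7800)
= 4 * exp(-0.2868)
= 4 * 0.7507
= 3.0026

3.0026


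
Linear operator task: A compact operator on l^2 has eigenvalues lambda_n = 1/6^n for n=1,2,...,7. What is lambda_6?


The eigenvalue formula gives lambda_6 = 1/6^6
= 1/46656
= 2.1433e-05

2.1433e-05


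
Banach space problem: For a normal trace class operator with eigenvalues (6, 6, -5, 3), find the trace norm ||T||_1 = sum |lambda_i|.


For a normal operator, singular values equal |eigenvalues|.
Trace norm = sum |lambda_i| = 6 + 6 + 5 + 3
= 20

20


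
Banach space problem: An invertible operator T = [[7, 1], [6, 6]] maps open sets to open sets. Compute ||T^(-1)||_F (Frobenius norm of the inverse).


det(T) = 7*6 - 1*6 = 36
T^(-1) = (1/36) * [[6, -1], [-6, 7]] = [[0.1667, -0.0278], [-0.1667, 0.1944]]
||T^(-1)||_F^2 = 0.1667^2 + (-0.0278)^2 + (-0.1667)^2 + 0.1944^2 = 0.0941
||T^(-1)||_F = sqrt(0.0941) = 0.3068

0.3068


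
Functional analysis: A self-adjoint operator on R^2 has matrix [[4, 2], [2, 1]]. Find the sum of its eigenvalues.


For a self-adjoint (symmetric) matrix, the eigenvalues are real.
The sum of eigenvalues equals the trace of the matrix.
trace = 4 + 1 = 5

5


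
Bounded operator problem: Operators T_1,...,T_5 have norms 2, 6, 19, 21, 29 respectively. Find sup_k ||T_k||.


By the Uniform Boundedness Principle, the supremum of norms is finite.
sup_k ||T_k|| = max(2, 6, 19, 21, 29) = 29

29


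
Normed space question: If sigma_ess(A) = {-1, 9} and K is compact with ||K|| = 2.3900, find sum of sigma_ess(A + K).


By Weyl's theorem, the essential spectrum is invariant under compact perturbations.
sigma_ess(A + K) = sigma_ess(A) = {-1, 9}
Sum = -1 + 9 = 8

8


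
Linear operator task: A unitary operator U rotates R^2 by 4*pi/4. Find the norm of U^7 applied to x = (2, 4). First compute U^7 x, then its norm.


U is a rotation by theta = 4*pi/4
U^7 = rotation by 7*theta = 28*pi/4 = 4*pi/4 (mod 2*pi)
cos(4*pi/4) = -1.0000, sin(4*pi/4) = 0.0000
U^7 x = (-1.0000 * 2 - 0.0000 * 4, 0.0000 * 2 + -1.0000 * 4)
= (-2.0000, -4.0000)
||U^7 x|| = sqrt((-2.0000)^2 + (-4.0000)^2) = sqrt(20.0000) = 4.4721

4.4721


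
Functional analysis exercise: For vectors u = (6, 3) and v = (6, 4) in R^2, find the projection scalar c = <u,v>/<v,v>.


Computing <u,v> = 6*6 + 3*4 = 48
Computing <v,v> = 6^2 + 4^2 = 52
Projection coefficient = 48/52 = 0.9231

0.9231


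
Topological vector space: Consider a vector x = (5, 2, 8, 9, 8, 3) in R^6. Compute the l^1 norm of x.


The l^1 norm equals the sum of absolute values of all components.
||x||_1 = 5 + 2 + 8 + 9 + 8 + 3
= 35

35.0000


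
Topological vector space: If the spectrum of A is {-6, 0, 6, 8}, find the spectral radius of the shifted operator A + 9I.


Spectrum of A + 9I = {3, 9, 15, 17}
Spectral radius = max |lambda| over the shifted spectrum
= max(3, 9, 15, 17) = 17

17


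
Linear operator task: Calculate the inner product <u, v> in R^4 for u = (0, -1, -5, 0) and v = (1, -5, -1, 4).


Computing the standard inner product <u, v> = sum u_i * v_i
= 0*1 + -1*-5 + -5*-1 + 0*4
= 0 + 5 + 5 + 0
= 10

10


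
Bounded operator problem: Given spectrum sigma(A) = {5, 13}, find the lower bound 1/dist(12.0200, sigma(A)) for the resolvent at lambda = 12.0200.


dist(12.0200, {5, 13}) = min(|12.0200 - 5|, |12.0200 - 13|)
= min(7.0200, 0.9800) = 0.9800
Resolvent bound = 1/0.9800 = 1.0204

1.0204


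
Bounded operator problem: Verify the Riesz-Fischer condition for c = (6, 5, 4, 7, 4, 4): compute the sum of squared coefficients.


sum |c_n|^2 = 6^2 + 5^2 + 4^2 + 7^2 + 4^2 + 4^2
= 36 + 25 + 16 + 49 + 16 + 16
= 158

158


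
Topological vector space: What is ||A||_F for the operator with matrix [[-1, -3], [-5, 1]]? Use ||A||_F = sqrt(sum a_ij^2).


||A||_F^2 = sum a_ij^2
= (-1)^2 + (-3)^2 + (-5)^2 + 1^2
= 1 + 9 + 25 + 1 = 36
||A||_F = sqrt(36) = 6.0000

6.0000


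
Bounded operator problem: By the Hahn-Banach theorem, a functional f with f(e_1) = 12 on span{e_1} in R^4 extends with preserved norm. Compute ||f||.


The norm of f is given by ||f|| = sup_{||x||=1} |f(x)|.
On span{e_1}, ||e_1|| = 1, so ||f|| = |f(e_1)| / ||e_1||
= |12| / 1 = 12.0000

12.0000


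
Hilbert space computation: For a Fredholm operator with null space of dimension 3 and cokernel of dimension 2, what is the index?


The Fredholm index is defined as ind(T) = dim(ker T) - dim(coker T)
= 3 - 2
= 1

1


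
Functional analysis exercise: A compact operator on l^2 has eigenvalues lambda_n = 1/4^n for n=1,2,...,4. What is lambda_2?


The eigenvalue formula gives lambda_2 = 1/4^2
= 1/16
= 0.0625

0.0625


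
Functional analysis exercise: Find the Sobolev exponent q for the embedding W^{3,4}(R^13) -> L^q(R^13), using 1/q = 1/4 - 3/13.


Using the Sobolev embedding formula: 1/q = 1/p - k/n
1/q = 1/4 - 3/13 = 1/52
q = 1/(1/52) = 52

52.0000


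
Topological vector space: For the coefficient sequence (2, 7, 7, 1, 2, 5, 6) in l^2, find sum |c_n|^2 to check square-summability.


sum |c_n|^2 = 2^2 + 7^2 + 7^2 + 1^2 + 2^2 + 5^2 + 6^2
= 4 + 49 + 49 + 1 + 4 + 25 + 36
= 168

168


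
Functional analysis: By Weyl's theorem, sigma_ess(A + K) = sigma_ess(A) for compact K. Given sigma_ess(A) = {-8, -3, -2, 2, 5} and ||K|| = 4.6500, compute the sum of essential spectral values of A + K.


By Weyl's theorem, the essential spectrum is invariant under compact perturbations.
sigma_ess(A + K) = sigma_ess(A) = {-8, -3, -2, 2, 5}
Sum = -8 + -3 + -2 + 2 + 5 = -6

-6


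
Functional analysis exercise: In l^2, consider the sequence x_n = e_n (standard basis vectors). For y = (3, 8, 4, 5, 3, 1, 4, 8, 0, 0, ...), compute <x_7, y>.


x_7 = e_7 is the standard basis vector with 1 in position 7.
<x_7, y> = y_7 = 4
As n -> infinity, <x_n, y> -> 0, confirming weak convergence of (x_n) to 0.

4


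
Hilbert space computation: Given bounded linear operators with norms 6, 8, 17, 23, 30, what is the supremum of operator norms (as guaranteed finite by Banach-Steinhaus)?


By the Uniform Boundedness Principle, the supremum of norms is finite.
sup_k ||T_k|| = max(6, 8, 17, 23, 30) = 30

30


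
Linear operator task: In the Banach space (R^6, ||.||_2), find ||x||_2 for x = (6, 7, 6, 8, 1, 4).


The l^2 norm = (sum |x_i|^2)^(1/2)
Sum of 2th powers = 36 + 49 + 36 + 64 + 1 + 16 = 202
||x||_2 = (202)^(1/2) = 14.2127

14.2127


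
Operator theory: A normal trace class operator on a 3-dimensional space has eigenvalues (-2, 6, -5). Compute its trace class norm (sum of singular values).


For a normal operator, singular values equal |eigenvalues|.
Trace norm = sum |lambda_i| = 2 + 6 + 5
= 13

13


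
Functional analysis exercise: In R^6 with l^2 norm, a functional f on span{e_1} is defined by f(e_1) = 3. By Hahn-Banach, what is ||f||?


The norm of f is given by ||f|| = sup_{||x||=1} |f(x)|.
On span{e_1}, ||e_1|| = 1, so ||f|| = |f(e_1)| / ||e_1||
= |3| / 1 = 3.0000

3.0000


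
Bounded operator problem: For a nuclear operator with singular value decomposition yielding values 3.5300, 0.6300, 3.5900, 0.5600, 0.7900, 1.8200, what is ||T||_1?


The nuclear norm is the sum of all singular values.
||T||_1 = 3.5300 + 0.6300 + 3.5900 + 0.5600 + 0.7900 + 1.8200
= 10.9200

10.9200


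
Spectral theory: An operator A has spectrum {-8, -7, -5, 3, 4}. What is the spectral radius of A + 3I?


Spectrum of A + 3I = {-5, -4, -2, 6, 7}
Spectral radius = max |lambda| over the shifted spectrum
= max(5, 4, 2, 6, 7) = 7

7


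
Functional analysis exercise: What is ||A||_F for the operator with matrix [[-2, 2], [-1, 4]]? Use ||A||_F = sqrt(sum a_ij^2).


||A||_F^2 = sum a_ij^2
= (-2)^2 + 2^2 + (-1)^2 + 4^2
= 4 + 4 + 1 + 16 = 25
||A||_F = sqrt(25) = 5.0000

5.0000


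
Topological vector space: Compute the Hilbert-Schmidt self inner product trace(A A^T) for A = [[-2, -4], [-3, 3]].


trace(A * A^T) = sum of squares of all entries
= (-2)^2 + (-4)^2 + (-3)^2 + 3^2
= 4 + 16 + 9 + 9
= 38

38


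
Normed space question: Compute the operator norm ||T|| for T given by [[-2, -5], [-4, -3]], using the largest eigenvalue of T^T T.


A^T A = [[20, 22], [22, 34]]
trace(A^T A) = 54, det(A^T A) = 196
discriminant = 54^2 - 4*196 = 2132
Largest eigenvalue of A^T A = (trace + sqrt(disc))/2 = 50.0868
||T|| = sqrt(50.0868) = 7.0772

7.0772


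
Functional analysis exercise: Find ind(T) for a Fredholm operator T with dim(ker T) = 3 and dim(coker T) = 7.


The Fredholm index is defined as ind(T) = dim(ker T) - dim(coker T)
= 3 - 7
= -4

-4


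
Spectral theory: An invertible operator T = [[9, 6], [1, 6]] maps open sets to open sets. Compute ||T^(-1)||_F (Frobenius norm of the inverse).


det(T) = 9*6 - 6*1 = 48
T^(-1) = (1/48) * [[6, -6], [-1, 9]] = [[0.1250, -0.1250], [-0.0208, 0.1875]]
||T^(-1)||_F^2 = 0.1250^2 + (-0.1250)^2 + (-0.0208)^2 + 0.1875^2 = 0.0668
||T^(-1)||_F = sqrt(0.0668) = 0.2585

0.2585


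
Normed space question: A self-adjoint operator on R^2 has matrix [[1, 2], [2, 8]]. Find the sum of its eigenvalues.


For a self-adjoint (symmetric) matrix, the eigenvalues are real.
The sum of eigenvalues equals the trace of the matrix.
trace = 1 + 8 = 9

9


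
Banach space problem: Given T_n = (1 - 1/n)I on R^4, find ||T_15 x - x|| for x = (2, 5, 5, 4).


T_15 x - x = (1 - 1/15)x - x = -x/15
||x|| = sqrt(70) = 8.3666
||T_15 x - x|| = ||x||/15 = 8.3666/15 = 0.5578

0.5578


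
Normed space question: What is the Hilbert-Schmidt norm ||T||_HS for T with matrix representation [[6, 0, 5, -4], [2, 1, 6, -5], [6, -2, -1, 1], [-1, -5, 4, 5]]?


The Hilbert-Schmidt norm is sqrt(sum of squares of all entries).
Sum of squares = 6^2 + 0^2 + 5^2 + (-4)^2 + 2^2 + 1^2 + 6^2 + (-5)^2 + 6^2 + (-2)^2 + (-1)^2 + 1^2 + (-1)^2 + (-5)^2 + 4^2 + 5^2
= 36 + 0 + 25 + 16 + 4 + 1 + 36 + 25 + 36 + 4 + 1 + 1 + 1 + 25 + 16 + 25 = 252
||T||_HS = sqrt(252) = 15.8745

15.8745


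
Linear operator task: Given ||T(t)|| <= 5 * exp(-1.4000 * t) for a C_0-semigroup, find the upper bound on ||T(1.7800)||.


||T(1.7800)|| <= 5 * exp(-1.4000 * 1.7800)
= 5 * exp(-2.4920)
= 5 * 0.0827
= 0.4137

0.4137


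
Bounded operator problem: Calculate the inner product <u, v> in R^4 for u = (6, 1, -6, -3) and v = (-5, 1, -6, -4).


Computing the standard inner product <u, v> = sum u_i * v_i
= 6*-5 + 1*1 + -6*-6 + -3*-4
= -30 + 1 + 36 + 12
= 19

19


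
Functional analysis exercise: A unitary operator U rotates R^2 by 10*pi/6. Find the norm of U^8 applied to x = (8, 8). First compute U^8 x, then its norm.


U is a rotation by theta = 10*pi/6
U^8 = rotation by 8*theta = 80*pi/6 = 8*pi/6 (mod 2*pi)
cos(8*pi/6) = -0.5000, sin(8*pi/6) = -0.8660
U^8 x = (-0.5000 * 8 - -0.8660 * 8, -0.8660 * 8 + -0.5000 * 8)
= (2.9282, -10.9282)
||U^8 x|| = sqrt(2.9282^2 + (-10.9282)^2) = sqrt(128.0000) = 11.3137

11.3137


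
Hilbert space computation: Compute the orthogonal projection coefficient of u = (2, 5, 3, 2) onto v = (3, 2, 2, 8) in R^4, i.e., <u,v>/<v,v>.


Computing <u,v> = 2*3 + 5*2 + 3*2 + 2*8 = 38
Computing <v,v> = 3^2 + 2^2 + 2^2 + 8^2 = 81
Projection coefficient = 38/81 = 0.4691

0.4691


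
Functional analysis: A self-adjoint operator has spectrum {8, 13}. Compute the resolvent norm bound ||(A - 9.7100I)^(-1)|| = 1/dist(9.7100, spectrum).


dist(9.7100, {8, 13}) = min(|9.7100 - 8|, |9.7100 - 13|)
= min(1.7100, 3.2900) = 1.7100
Resolvent bound = 1/1.7100 = 0.5848

0.5848


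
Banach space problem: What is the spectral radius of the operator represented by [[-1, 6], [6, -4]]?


For a 2x2 matrix, eigenvalues satisfy lambda^2 - (trace)*lambda + det = 0
trace = -1 + -4 = -5
det = -1*-4 - 6*6 = -32
discriminant = (-5)^2 - 4*(-32) = 153
spectral radius = max |eigenvalue| = 8.6847

8.6847


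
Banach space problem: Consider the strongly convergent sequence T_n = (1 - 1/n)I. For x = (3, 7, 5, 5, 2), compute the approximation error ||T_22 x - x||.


T_22 x - x = (1 - 1/22)x - x = -x/22
||x|| = sqrt(112) = 10.5830
||T_22 x - x|| = ||x||/22 = 10.5830/22 = 0.4810

0.4810


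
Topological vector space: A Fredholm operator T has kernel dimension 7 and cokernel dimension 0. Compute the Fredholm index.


The Fredholm index is defined as ind(T) = dim(ker T) - dim(coker T)
= 7 - 0
= 7

7


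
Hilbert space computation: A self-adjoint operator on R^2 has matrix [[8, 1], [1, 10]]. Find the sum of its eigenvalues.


For a self-adjoint (symmetric) matrix, the eigenvalues are real.
The sum of eigenvalues equals the trace of the matrix.
trace = 8 + 10 = 18

18


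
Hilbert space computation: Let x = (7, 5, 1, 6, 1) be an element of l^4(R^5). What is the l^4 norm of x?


The l^4 norm = (sum |x_i|^4)^(1/4)
Sum of 4th powers = 2401 + 625 + 1 + 1296 + 1 = 4324
||x||_4 = (4324)^(1/4) = 8.1091

8.1091


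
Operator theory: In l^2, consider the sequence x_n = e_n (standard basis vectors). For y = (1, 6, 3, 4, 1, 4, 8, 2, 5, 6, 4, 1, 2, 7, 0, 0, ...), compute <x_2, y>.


x_2 = e_2 is the standard basis vector with 1 in position 2.
<x_2, y> = y_2 = 6
As n -> infinity, <x_n, y> -> 0, confirming weak convergence of (x_n) to 0.

6


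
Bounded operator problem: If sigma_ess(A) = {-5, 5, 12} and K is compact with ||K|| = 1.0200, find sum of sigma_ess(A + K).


By Weyl's theorem, the essential spectrum is invariant under compact perturbations.
sigma_ess(A + K) = sigma_ess(A) = {-5, 5, 12}
Sum = -5 + 5 + 12 = 12

12


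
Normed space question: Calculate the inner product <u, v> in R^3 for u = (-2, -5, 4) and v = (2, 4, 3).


Computing the standard inner product <u, v> = sum u_i * v_i
= -2*2 + -5*4 + 4*3
= -4 + -20 + 12
= -12

-12


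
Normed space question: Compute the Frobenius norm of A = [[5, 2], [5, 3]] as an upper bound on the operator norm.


||A||_F^2 = sum a_ij^2
= 5^2 + 2^2 + 5^2 + 3^2
= 25 + 4 + 25 + 9 = 63
||A||_F = sqrt(63) = 7.9373

7.9373


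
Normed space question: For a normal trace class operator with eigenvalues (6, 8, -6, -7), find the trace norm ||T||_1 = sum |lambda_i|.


For a normal operator, singular values equal |eigenvalues|.
Trace norm = sum |lambda_i| = 6 + 8 + 6 + 7
= 27

27


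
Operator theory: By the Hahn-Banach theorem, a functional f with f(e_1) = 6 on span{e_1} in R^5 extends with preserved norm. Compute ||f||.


The norm of f is given by ||f|| = sup_{||x||=1} |f(x)|.
On span{e_1}, ||e_1|| = 1, so ||f|| = |f(e_1)| / ||e_1||
= |6| / 1 = 6.0000

6.0000


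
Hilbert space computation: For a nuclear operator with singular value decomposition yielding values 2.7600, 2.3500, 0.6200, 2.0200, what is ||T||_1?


The nuclear norm is the sum of all singular values.
||T||_1 = 2.7600 + 2.3500 + 0.6200 + 2.0200
= 7.7500

7.7500


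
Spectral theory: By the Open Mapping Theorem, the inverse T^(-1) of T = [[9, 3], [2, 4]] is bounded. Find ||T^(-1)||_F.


det(T) = 9*4 - 3*2 = 30
T^(-1) = (1/30) * [[4, -3], [-2, 9]] = [[0.1333, -0.1000], [-0.0667, 0.3000]]
||T^(-1)||_F^2 = 0.1333^2 + (-0.1000)^2 + (-0.0667)^2 + 0.3000^2 = 0.1222
||T^(-1)||_F = sqrt(0.1222) = 0.3496

0.3496


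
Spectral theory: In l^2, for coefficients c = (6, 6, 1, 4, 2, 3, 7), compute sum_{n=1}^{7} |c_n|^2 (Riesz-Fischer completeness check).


sum |c_n|^2 = 6^2 + 6^2 + 1^2 + 4^2 + 2^2 + 3^2 + 7^2
= 36 + 36 + 1 + 16 + 4 + 9 + 49
= 151

151


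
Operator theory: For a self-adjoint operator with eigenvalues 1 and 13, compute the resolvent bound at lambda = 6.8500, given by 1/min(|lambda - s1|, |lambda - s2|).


dist(6.8500, {1, 13}) = min(|6.8500 - 1|, |6.8500 - 13|)
= min(5.8500, 6.1500) = 5.8500
Resolvent bound = 1/5.8500 = 0.1709

0.1709


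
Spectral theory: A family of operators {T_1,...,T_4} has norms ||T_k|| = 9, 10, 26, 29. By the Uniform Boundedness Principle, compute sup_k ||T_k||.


By the Uniform Boundedness Principle, the supremum of norms is finite.
sup_k ||T_k|| = max(9, 10, 26, 29) = 29

29


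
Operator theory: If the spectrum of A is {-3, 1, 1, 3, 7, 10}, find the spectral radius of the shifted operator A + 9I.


Spectrum of A + 9I = {6, 10, 10, 12, 16, 19}
Spectral radius = max |lambda| over the shifted spectrum
= max(6, 10, 10, 12, 16, 19) = 19

19


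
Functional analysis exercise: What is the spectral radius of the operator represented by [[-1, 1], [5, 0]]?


For a 2x2 matrix, eigenvalues satisfy lambda^2 - (trace)*lambda + det = 0
trace = -1 + 0 = -1
det = -1*0 - 1*5 = -5
discriminant = (-1)^2 - 4*(-5) = 21
spectral radius = max |eigenvalue| = 2.7913

2.7913


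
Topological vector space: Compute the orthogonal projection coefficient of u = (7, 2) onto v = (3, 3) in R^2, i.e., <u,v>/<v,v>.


Computing <u,v> = 7*3 + 2*3 = 27
Computing <v,v> = 3^2 + 3^2 = 18
Projection coefficient = 27/18 = 1.5000

1.5000


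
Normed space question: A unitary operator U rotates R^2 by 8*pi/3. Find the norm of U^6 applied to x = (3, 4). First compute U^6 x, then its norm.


U is a rotation by theta = 8*pi/3
U^6 = rotation by 6*theta = 48*pi/3 = 0*pi/3 (mod 2*pi)
cos(0*pi/3) = 1.0000, sin(0*pi/3) = 0.0000
U^6 x = (1.0000 * 3 - 0.0000 * 4, 0.0000 * 3 + 1.0000 * 4)
= (3.0000, 4.0000)
||U^6 x|| = sqrt(3.0000^2 + 4.0000^2) = sqrt(25.0000) = 5.0000

5.0000


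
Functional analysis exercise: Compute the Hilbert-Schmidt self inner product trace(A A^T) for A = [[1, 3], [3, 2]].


trace(A * A^T) = sum of squares of all entries
= 1^2 + 3^2 + 3^2 + 2^2
= 1 + 9 + 9 + 4
= 23

23


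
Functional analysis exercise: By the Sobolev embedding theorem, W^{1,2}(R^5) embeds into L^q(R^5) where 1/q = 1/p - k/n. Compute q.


Using the Sobolev embedding formula: 1/q = 1/p - k/n
1/q = 1/2 - 1/5 = 3/10
q = 1/(3/10) = 10/3 = 3.3333

3.3333


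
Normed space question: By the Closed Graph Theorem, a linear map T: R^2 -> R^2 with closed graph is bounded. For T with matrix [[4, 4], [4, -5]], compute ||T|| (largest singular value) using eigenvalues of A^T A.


A^T A = [[32, -4], [-4, 41]]
trace(A^T A) = 73, det(A^T A) = 1296
discriminant = 73^2 - 4*1296 = 145
Largest eigenvalue of A^T A = (trace + sqrt(disc))/2 = 42.5208
||T|| = sqrt(42.5208) = 6.5208

6.5208


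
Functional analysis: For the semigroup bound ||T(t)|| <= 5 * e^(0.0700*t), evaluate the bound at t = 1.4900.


||T(1.4900)|| <= 5 * exp(0.0700 * 1.4900)
= 5 * exp(0.1043)
= 5 * 1.1099
= 5.5497

5.5497
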